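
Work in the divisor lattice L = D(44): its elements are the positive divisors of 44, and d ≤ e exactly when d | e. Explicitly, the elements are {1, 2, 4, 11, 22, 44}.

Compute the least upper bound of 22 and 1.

Common upper bounds of {22, 1}: 22, 44.
The least among these is 22.

22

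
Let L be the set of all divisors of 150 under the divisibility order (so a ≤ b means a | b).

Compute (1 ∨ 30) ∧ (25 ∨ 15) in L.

1 ∨ 30 = 30
25 ∨ 15 = 75
30 ∧ 75 = 15

15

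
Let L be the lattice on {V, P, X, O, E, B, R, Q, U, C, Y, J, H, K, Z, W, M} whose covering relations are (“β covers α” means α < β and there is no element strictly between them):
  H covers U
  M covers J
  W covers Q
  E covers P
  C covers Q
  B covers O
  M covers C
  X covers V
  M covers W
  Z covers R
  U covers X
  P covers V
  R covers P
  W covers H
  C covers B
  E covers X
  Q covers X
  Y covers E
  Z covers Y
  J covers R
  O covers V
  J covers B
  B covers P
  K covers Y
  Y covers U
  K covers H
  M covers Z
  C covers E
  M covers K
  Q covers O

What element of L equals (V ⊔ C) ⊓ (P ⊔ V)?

P

V ∨ C = C
P ∨ V = P
C ∧ P = P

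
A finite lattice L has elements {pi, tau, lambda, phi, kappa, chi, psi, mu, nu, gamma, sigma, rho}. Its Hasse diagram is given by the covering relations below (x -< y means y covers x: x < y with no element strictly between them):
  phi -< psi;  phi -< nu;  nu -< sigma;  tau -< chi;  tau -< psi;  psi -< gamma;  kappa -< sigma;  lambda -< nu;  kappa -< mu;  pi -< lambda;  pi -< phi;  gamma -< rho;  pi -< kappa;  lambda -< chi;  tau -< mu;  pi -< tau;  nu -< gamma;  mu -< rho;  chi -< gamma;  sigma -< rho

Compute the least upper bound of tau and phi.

Common upper bounds of {tau, phi}: gamma, psi, rho.
The least among these is psi.

psi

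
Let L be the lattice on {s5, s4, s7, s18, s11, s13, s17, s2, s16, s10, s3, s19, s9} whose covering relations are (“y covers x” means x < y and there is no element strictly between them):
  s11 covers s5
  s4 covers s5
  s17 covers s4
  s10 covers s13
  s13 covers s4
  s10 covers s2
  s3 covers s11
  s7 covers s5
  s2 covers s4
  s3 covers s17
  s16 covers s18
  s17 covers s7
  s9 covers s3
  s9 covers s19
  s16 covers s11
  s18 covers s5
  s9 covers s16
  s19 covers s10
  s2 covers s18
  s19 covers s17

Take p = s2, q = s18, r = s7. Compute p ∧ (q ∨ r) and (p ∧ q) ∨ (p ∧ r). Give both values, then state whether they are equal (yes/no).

q ∨ r = s19, so p ∧ (q ∨ r) = s2 ∧ s19 = s2.
p ∧ q = s18 and p ∧ r = s5, so (p ∧ q) ∨ (p ∧ r) = s18 ∨ s5 = s18.
Equal: no.

s2; s18; no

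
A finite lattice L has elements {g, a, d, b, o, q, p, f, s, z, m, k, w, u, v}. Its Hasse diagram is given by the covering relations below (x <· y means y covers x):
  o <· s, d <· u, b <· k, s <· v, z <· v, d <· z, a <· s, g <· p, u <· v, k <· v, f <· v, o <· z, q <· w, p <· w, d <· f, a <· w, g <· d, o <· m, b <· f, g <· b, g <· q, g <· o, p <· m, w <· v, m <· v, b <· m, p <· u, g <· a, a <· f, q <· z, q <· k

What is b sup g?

b

Common upper bounds of {b, g}: b, f, k, m, v.
The least among these is b.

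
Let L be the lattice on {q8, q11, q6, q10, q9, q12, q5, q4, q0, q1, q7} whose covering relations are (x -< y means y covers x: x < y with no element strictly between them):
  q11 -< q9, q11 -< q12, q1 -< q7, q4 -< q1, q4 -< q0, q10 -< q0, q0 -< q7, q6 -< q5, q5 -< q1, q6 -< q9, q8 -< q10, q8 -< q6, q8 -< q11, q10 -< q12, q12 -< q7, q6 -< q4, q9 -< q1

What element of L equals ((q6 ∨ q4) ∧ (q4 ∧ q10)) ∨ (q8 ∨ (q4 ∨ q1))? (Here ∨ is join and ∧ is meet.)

q6 ∨ q4 = q4
q4 ∧ q10 = q8
q4 ∧ q8 = q8
q4 ∨ q1 = q1
q8 ∨ q1 = q1
q8 ∨ q1 = q1

q1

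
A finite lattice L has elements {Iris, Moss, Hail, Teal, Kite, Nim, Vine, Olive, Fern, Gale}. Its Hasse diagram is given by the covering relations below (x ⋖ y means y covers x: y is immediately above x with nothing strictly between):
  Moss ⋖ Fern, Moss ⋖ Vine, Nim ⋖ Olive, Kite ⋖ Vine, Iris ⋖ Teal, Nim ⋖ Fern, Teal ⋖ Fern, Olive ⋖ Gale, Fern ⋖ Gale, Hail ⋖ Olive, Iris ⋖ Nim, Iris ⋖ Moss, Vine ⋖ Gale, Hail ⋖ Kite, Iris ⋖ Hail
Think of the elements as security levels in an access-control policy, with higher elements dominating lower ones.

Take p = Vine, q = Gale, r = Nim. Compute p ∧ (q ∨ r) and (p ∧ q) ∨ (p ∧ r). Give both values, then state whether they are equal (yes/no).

q ∨ r = Gale, so p ∧ (q ∨ r) = Vine ∧ Gale = Vine.
p ∧ q = Vine and p ∧ r = Iris, so (p ∧ q) ∨ (p ∧ r) = Vine ∨ Iris = Vine.
Equal: yes.

Vine; Vine; yes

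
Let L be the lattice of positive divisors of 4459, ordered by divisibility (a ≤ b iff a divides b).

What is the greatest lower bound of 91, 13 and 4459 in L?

Common lower bounds of {91, 13, 4459}: 1, 13.
The greatest among these is 13.

13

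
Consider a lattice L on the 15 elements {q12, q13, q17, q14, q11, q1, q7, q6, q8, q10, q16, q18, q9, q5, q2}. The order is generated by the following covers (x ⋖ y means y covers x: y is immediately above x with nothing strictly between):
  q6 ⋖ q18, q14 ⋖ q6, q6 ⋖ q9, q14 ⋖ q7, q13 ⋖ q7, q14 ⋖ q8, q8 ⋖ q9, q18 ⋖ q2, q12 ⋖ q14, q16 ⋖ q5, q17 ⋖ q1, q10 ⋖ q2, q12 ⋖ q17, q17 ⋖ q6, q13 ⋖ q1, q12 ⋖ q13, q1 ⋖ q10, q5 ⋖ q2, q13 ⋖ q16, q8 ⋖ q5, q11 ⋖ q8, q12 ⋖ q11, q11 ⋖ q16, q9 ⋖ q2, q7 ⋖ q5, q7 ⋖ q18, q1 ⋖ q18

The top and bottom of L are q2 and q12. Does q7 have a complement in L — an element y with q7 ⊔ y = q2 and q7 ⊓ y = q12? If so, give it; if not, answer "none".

none

For every candidate y, either q7 ∨ y ≠ q2 or q7 ∧ y ≠ q12; no complement exists.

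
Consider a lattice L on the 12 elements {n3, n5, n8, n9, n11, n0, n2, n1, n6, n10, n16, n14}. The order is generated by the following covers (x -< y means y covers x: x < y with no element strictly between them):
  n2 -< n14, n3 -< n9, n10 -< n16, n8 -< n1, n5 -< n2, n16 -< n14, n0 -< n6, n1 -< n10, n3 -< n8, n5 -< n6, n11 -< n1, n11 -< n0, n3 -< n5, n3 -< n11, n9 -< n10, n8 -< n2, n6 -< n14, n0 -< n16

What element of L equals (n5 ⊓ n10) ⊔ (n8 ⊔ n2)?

n5 ∧ n10 = n3
n8 ∨ n2 = n2
n3 ∨ n2 = n2

n2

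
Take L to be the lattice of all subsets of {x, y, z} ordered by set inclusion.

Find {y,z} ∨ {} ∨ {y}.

Common upper bounds of {{y,z}, {}, {y}}: {x,y,z}, {y,z}.
The least among these is {y,z}.

{y,z}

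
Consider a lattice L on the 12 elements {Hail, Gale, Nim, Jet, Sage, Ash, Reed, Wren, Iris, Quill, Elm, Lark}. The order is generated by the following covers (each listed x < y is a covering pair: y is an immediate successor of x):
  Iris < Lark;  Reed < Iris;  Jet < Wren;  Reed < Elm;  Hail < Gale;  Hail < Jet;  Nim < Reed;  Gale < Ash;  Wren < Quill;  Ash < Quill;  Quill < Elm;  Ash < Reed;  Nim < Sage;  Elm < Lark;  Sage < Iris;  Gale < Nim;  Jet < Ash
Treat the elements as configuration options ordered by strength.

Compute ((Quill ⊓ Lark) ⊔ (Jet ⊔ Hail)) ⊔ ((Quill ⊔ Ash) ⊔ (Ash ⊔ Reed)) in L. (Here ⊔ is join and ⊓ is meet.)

Quill ∧ Lark = Quill
Jet ∨ Hail = Jet
Quill ∨ Jet = Quill
Quill ∨ Ash = Quill
Ash ∨ Reed = Reed
Quill ∨ Reed = Elm
Quill ∨ Elm = Elm

Elm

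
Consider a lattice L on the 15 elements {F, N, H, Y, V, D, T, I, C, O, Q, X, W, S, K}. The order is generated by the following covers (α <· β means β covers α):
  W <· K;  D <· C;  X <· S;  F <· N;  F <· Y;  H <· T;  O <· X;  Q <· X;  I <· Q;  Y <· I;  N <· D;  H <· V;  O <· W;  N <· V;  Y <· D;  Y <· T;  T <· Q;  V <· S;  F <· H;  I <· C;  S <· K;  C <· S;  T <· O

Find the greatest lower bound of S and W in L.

O

Common lower bounds of {S, W}: F, H, O, T, Y.
The greatest among these is O.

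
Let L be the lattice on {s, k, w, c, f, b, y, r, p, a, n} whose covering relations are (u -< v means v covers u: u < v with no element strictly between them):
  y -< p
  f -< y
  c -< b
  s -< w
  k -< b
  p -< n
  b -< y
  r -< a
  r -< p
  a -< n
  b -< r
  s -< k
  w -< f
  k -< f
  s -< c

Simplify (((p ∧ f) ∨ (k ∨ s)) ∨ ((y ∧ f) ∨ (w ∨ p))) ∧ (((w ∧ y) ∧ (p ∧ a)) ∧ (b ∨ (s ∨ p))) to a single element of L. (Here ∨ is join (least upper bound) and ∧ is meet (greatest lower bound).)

s

p ∧ f = f
k ∨ s = k
f ∨ k = f
y ∧ f = f
w ∨ p = p
f ∨ p = p
f ∨ p = p
w ∧ y = w
p ∧ a = r
w ∧ r = s
s ∨ p = p
b ∨ p = p
s ∧ p = s
p ∧ s = s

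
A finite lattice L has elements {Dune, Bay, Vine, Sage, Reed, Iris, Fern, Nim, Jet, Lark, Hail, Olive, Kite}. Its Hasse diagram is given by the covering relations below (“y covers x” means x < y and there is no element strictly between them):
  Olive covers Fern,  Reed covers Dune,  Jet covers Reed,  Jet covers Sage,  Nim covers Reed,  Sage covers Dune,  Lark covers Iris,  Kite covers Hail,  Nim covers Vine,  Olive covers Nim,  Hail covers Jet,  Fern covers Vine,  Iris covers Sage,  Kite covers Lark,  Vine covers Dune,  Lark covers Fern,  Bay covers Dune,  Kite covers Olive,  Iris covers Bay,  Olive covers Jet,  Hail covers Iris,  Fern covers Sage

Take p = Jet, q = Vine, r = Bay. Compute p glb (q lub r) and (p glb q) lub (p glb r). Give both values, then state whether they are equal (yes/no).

q lub r = Lark, so p glb (q lub r) = Jet glb Lark = Sage.
p glb q = Dune and p glb r = Dune, so (p glb q) lub (p glb r) = Dune lub Dune = Dune.
Equal: no.

Sage; Dune; no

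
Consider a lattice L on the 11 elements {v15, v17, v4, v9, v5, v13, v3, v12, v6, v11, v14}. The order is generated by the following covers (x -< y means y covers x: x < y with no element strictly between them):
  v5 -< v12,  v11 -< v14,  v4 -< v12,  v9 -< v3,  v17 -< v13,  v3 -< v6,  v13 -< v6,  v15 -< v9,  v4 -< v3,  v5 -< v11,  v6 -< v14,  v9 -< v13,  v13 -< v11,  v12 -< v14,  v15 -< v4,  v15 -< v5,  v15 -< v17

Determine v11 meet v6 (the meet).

v13

Common lower bounds of {v11, v6}: v13, v15, v17, v9.
The greatest among these is v13.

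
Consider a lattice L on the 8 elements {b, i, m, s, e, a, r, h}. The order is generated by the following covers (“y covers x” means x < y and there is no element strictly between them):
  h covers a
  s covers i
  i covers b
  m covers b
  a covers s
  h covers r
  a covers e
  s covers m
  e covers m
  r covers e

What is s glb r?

Common lower bounds of {s, r}: b, m.
The greatest among these is m.

m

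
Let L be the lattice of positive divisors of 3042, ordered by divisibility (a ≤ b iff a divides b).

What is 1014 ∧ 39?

In the divisibility order, the meet is the greatest common divisor: gcd(1014, 39) = 39.

39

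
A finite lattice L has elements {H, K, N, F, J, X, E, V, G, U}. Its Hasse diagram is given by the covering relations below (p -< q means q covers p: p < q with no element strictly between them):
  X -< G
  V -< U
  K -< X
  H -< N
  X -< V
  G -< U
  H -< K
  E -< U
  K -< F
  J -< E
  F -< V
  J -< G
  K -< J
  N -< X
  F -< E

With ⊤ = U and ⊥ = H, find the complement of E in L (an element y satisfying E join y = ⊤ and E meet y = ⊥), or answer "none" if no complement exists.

N

Need y with E ∨ y = U and E ∧ y = H.
Checking each element gives: N.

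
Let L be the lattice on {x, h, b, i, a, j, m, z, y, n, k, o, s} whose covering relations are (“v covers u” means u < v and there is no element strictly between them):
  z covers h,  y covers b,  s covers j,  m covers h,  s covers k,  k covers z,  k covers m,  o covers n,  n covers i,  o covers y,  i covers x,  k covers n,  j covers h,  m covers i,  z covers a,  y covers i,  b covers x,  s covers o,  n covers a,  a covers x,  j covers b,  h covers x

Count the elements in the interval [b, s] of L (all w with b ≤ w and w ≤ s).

The interval [b, s] = {b, j, o, s, y}, which has 5 elements.

5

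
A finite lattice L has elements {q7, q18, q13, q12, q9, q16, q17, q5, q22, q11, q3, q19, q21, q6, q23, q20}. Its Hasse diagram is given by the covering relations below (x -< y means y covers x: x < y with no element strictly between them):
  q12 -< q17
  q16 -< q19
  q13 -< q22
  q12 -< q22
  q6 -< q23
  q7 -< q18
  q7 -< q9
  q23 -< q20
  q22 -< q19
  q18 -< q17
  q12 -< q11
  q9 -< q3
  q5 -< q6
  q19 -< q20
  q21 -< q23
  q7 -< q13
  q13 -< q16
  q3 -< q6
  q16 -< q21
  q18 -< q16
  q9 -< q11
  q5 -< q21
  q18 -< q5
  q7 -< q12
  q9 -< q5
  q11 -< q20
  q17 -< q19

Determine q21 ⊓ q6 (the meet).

Common lower bounds of {q21, q6}: q18, q5, q7, q9.
The greatest among these is q5.

q5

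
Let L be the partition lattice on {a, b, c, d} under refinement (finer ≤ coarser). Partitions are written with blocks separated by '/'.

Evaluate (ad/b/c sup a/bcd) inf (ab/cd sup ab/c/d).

ab/cd

ad/b/c ∨ a/bcd = abcd
ab/cd ∨ ab/c/d = ab/cd
abcd ∧ ab/cd = ab/cd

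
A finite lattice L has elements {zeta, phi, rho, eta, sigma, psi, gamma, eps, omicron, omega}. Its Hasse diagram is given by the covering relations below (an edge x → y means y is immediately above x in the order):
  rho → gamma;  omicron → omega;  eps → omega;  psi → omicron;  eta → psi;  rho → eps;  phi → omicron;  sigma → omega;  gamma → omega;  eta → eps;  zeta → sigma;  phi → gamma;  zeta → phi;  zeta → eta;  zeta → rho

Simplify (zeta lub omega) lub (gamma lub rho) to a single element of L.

zeta ∨ omega = omega
gamma ∨ rho = gamma
omega ∨ gamma = omega

omega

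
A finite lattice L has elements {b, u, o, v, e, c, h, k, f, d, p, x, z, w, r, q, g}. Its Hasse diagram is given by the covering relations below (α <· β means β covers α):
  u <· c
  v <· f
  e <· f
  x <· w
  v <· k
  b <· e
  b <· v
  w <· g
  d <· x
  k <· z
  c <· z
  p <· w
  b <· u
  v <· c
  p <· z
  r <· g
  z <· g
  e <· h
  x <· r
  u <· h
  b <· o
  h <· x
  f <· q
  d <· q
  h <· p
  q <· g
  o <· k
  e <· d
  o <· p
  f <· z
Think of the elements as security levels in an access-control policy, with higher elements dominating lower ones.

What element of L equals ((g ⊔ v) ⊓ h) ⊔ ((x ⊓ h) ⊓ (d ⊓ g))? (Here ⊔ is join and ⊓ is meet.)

h

g ∨ v = g
g ∧ h = h
x ∧ h = h
d ∧ g = d
h ∧ d = e
h ∨ e = h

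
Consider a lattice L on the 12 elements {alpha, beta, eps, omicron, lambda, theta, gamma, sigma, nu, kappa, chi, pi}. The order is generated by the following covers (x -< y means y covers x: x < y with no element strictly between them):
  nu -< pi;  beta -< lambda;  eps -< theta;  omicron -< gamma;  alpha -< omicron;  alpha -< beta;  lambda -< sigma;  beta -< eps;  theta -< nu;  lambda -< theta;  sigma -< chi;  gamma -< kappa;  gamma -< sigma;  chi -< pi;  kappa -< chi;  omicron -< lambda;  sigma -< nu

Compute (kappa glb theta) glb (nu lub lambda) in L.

omicron

kappa ∧ theta = omicron
nu ∨ lambda = nu
omicron ∧ nu = omicron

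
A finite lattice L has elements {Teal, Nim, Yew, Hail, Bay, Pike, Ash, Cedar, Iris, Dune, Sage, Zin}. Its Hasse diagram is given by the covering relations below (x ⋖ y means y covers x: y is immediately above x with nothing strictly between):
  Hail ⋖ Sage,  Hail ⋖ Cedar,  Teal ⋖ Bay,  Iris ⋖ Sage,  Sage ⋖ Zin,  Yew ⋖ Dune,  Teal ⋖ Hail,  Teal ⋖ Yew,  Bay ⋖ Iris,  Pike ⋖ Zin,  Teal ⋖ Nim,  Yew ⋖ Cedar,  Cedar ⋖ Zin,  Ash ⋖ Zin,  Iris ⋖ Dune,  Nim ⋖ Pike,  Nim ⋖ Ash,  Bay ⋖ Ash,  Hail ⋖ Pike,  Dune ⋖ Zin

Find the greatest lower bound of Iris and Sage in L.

Iris

Common lower bounds of {Iris, Sage}: Bay, Iris, Teal.
The greatest among these is Iris.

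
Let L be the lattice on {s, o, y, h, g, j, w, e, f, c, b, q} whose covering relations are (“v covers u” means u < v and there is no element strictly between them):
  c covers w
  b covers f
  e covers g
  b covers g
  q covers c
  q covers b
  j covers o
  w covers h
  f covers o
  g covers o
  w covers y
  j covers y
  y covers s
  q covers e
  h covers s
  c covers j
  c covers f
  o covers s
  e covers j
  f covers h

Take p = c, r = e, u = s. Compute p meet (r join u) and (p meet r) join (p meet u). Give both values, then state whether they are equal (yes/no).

r join u = e, so p meet (r join u) = c meet e = j.
p meet r = j and p meet u = s, so (p meet r) join (p meet u) = j join s = j.
Equal: yes.

j; j; yes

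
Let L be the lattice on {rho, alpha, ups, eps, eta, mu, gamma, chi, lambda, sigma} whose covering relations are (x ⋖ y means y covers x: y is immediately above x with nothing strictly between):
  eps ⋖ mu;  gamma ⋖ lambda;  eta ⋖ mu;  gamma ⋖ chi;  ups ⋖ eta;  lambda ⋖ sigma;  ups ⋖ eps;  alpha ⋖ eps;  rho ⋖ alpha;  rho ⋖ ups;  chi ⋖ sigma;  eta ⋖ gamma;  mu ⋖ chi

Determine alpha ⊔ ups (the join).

Common upper bounds of {alpha, ups}: chi, eps, mu, sigma.
The least among these is eps.

eps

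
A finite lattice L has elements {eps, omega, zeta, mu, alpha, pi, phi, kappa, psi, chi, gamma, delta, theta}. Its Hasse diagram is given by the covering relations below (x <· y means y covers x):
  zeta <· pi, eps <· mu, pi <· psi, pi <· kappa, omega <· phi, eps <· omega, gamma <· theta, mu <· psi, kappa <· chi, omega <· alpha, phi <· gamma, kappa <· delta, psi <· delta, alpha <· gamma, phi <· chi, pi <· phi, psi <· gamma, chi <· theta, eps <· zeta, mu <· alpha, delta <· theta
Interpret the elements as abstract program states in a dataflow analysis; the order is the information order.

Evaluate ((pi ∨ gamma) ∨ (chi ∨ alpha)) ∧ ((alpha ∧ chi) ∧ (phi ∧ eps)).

eps

pi ∨ gamma = gamma
chi ∨ alpha = theta
gamma ∨ theta = theta
alpha ∧ chi = omega
phi ∧ eps = eps
omega ∧ eps = eps
theta ∧ eps = eps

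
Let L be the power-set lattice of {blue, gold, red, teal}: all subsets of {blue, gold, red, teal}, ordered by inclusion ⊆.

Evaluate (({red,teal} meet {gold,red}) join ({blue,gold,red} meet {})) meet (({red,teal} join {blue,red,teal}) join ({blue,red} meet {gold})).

{red,teal} ∧ {gold,red} = {red}
{blue,gold,red} ∧ {} = {}
{red} ∨ {} = {red}
{red,teal} ∨ {blue,red,teal} = {blue,red,teal}
{blue,red} ∧ {gold} = {}
{blue,red,teal} ∨ {} = {blue,red,teal}
{red} ∧ {blue,red,teal} = {red}

{red}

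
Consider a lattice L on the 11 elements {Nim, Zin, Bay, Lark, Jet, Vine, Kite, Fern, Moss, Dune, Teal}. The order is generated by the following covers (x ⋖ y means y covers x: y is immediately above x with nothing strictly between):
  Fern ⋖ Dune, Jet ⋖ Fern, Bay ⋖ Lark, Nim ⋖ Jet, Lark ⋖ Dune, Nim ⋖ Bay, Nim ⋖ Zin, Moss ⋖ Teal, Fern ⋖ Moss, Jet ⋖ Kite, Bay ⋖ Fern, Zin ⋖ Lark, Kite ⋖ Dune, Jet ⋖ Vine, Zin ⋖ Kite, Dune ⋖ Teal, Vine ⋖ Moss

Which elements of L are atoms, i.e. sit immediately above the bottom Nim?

Bay, Jet, Zin

The atoms are exactly the elements that cover Nim: Bay, Jet, Zin.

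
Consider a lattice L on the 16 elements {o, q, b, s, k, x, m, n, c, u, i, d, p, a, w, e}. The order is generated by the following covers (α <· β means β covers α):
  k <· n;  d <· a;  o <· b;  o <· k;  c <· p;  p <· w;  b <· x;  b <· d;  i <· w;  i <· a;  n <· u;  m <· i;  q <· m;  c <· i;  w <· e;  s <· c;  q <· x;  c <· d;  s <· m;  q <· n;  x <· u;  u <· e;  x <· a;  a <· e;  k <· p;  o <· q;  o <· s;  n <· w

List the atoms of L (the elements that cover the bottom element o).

b, k, q, s

The atoms are exactly the elements that cover o: b, k, q, s.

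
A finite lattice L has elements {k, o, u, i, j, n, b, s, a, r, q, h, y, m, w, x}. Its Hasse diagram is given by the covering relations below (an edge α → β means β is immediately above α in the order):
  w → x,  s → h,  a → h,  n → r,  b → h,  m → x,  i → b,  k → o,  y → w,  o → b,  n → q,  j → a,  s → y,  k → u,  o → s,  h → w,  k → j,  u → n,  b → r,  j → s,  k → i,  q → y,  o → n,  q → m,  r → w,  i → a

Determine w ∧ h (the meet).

h

Common lower bounds of {w, h}: a, b, h, i, j, k, o, s.
The greatest among these is h.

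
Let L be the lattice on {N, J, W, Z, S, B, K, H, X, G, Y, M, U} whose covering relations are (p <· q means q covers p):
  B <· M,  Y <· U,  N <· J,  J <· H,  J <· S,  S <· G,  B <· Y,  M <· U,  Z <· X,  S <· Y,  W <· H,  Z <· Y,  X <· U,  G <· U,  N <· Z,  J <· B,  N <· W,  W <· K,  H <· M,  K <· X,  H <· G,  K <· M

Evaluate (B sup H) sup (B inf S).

M

B ∨ H = M
B ∧ S = J
M ∨ J = M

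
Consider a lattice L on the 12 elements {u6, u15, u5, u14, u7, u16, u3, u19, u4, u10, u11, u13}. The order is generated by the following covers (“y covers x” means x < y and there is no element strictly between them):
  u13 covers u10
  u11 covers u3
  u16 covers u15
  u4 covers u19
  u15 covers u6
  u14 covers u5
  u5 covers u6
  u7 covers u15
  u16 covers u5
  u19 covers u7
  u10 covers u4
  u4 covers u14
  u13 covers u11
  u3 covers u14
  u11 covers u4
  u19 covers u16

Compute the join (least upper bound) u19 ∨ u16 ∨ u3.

u11

Common upper bounds of {u19, u16, u3}: u11, u13.
The least among these is u11.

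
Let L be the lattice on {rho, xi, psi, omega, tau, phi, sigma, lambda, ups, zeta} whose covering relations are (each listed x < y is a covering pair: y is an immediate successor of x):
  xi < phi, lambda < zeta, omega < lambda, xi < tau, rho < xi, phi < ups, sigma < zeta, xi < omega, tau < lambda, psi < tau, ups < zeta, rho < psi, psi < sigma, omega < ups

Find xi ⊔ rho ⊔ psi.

tau

Common upper bounds of {xi, rho, psi}: lambda, tau, zeta.
The least among these is tau.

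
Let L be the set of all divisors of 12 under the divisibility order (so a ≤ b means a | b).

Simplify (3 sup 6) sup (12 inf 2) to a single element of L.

3 ∨ 6 = 6
12 ∧ 2 = 2
6 ∨ 2 = 6

6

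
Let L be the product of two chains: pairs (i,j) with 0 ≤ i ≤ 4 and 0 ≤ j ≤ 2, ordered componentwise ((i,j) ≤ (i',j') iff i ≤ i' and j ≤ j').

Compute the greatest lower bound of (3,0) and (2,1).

(2,0)

In a product of chains, the meet is componentwise min, giving (2,0).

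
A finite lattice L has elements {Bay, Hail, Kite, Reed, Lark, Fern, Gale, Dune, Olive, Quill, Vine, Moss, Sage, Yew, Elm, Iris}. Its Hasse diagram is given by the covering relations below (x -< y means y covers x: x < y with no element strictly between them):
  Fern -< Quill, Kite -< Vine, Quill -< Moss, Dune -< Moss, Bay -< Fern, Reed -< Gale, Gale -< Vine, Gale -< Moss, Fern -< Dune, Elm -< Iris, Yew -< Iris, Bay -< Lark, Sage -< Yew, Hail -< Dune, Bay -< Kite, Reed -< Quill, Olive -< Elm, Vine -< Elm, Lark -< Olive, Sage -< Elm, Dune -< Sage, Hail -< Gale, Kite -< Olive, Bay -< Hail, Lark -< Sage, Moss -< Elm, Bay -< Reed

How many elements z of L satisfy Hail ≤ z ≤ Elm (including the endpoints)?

7

The interval [Hail, Elm] = {Dune, Elm, Gale, Hail, Moss, Sage, Vine}, which has 7 elements.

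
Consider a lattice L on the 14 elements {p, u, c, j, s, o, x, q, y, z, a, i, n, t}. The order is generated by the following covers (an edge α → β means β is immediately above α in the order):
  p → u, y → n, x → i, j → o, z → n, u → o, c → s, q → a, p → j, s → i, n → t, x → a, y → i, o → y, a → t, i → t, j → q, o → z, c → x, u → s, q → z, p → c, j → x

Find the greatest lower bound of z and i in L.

o

Common lower bounds of {z, i}: j, o, p, u.
The greatest among these is o.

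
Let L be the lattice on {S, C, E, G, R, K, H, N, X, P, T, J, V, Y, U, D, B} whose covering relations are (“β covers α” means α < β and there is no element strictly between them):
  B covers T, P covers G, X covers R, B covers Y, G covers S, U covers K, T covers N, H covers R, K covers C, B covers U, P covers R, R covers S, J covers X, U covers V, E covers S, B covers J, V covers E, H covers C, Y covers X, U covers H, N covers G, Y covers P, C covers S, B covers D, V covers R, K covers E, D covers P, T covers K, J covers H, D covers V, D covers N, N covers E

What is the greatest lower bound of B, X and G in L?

Common lower bounds of {B, X, G}: S.
The greatest among these is S.

S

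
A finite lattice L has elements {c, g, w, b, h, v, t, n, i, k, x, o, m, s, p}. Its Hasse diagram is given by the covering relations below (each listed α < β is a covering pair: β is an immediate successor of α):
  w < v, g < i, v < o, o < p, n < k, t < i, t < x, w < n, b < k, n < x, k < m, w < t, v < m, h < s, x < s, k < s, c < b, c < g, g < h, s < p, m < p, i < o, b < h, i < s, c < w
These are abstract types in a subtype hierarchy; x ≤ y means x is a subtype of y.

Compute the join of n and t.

Common upper bounds of {n, t}: p, s, x.
The least among these is x.

x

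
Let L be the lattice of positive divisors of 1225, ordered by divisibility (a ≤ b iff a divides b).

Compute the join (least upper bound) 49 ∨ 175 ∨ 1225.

1225

In the divisibility order, the join is the least common multiple: lcm(49, 175, 1225) = 1225.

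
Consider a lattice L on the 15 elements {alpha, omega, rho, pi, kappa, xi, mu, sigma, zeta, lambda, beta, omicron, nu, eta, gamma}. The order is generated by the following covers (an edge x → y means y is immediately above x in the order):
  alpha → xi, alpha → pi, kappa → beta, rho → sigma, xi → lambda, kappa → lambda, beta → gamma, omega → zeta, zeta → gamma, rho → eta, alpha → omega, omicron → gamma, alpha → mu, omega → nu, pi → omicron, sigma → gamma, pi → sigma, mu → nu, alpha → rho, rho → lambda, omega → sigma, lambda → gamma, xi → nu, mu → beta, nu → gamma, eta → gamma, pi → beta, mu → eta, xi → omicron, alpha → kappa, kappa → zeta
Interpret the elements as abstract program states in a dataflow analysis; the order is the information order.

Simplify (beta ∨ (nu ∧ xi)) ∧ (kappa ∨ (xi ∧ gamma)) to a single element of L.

lambda

nu ∧ xi = xi
beta ∨ xi = gamma
xi ∧ gamma = xi
kappa ∨ xi = lambda
gamma ∧ lambda = lambda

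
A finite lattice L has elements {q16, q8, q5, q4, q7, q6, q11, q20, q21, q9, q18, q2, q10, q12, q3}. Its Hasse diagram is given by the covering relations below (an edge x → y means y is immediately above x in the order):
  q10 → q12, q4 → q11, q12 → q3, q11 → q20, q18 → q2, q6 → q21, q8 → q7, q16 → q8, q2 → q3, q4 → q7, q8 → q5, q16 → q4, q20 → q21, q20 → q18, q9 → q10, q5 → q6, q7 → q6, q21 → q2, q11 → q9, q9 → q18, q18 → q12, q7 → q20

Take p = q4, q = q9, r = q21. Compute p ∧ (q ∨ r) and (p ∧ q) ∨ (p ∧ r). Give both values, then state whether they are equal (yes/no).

q4; q4; yes

q ∨ r = q2, so p ∧ (q ∨ r) = q4 ∧ q2 = q4.
p ∧ q = q4 and p ∧ r = q4, so (p ∧ q) ∨ (p ∧ r) = q4 ∨ q4 = q4.
Equal: yes.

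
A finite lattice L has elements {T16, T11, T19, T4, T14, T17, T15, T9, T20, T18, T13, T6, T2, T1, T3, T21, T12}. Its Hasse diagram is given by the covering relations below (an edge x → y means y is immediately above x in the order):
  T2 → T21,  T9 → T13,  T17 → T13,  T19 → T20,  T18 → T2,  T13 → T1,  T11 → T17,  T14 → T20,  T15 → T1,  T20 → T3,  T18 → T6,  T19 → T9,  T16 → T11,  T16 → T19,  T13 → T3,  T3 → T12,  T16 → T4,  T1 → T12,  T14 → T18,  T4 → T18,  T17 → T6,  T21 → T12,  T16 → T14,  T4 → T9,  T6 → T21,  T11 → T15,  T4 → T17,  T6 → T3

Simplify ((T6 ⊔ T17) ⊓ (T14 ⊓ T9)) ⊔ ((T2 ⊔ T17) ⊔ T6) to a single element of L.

T21

T6 ∨ T17 = T6
T14 ∧ T9 = T16
T6 ∧ T16 = T16
T2 ∨ T17 = T21
T21 ∨ T6 = T21
T16 ∨ T21 = T21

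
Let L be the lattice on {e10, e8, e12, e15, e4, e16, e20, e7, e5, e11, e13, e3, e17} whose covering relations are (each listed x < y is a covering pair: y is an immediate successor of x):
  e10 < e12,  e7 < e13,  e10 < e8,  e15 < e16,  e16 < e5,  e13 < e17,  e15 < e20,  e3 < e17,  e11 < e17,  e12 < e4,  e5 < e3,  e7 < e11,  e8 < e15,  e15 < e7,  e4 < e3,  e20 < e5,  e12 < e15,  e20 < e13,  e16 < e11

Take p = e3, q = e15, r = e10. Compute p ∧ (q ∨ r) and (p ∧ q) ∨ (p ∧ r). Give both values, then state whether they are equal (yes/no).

e15; e15; yes

q ∨ r = e15, so p ∧ (q ∨ r) = e3 ∧ e15 = e15.
p ∧ q = e15 and p ∧ r = e10, so (p ∧ q) ∨ (p ∧ r) = e15 ∨ e10 = e15.
Equal: yes.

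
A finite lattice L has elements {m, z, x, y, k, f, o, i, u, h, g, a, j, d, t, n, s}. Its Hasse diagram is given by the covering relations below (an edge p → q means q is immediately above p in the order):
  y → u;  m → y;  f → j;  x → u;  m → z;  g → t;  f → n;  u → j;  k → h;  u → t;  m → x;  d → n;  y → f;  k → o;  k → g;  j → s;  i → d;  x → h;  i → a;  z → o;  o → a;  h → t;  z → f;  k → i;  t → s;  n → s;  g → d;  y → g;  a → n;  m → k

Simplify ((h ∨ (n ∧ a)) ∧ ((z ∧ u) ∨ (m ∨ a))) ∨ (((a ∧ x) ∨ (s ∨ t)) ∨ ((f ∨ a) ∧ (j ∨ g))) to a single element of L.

s

n ∧ a = a
h ∨ a = s
z ∧ u = m
m ∨ a = a
m ∨ a = a
s ∧ a = a
a ∧ x = m
s ∨ t = s
m ∨ s = s
f ∨ a = n
j ∨ g = s
n ∧ s = n
s ∨ n = s
a ∨ s = s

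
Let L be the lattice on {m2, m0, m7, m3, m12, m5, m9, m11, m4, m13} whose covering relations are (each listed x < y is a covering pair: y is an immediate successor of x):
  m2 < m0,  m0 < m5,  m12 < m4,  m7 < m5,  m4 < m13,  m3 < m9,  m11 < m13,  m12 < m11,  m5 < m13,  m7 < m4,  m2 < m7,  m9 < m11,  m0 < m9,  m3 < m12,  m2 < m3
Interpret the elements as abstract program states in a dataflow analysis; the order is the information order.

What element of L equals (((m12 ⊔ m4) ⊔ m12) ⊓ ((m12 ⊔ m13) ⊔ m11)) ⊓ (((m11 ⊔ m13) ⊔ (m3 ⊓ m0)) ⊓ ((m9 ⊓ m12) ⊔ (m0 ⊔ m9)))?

m12 ∨ m4 = m4
m4 ∨ m12 = m4
m12 ∨ m13 = m13
m13 ∨ m11 = m13
m4 ∧ m13 = m4
m11 ∨ m13 = m13
m3 ∧ m0 = m2
m13 ∨ m2 = m13
m9 ∧ m12 = m3
m0 ∨ m9 = m9
m3 ∨ m9 = m9
m13 ∧ m9 = m9
m4 ∧ m9 = m3

m3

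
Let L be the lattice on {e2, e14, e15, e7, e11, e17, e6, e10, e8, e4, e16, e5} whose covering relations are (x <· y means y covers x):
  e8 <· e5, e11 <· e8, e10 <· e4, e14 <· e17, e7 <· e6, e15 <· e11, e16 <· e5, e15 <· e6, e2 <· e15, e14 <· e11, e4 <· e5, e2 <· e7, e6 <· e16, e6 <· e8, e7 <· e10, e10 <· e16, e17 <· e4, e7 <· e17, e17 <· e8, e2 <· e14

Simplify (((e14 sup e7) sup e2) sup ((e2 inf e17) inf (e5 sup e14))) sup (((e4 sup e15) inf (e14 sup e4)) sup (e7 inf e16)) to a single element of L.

e4

e14 ∨ e7 = e17
e17 ∨ e2 = e17
e2 ∧ e17 = e2
e5 ∨ e14 = e5
e2 ∧ e5 = e2
e17 ∨ e2 = e17
e4 ∨ e15 = e5
e14 ∨ e4 = e4
e5 ∧ e4 = e4
e7 ∧ e16 = e7
e4 ∨ e7 = e4
e17 ∨ e4 = e4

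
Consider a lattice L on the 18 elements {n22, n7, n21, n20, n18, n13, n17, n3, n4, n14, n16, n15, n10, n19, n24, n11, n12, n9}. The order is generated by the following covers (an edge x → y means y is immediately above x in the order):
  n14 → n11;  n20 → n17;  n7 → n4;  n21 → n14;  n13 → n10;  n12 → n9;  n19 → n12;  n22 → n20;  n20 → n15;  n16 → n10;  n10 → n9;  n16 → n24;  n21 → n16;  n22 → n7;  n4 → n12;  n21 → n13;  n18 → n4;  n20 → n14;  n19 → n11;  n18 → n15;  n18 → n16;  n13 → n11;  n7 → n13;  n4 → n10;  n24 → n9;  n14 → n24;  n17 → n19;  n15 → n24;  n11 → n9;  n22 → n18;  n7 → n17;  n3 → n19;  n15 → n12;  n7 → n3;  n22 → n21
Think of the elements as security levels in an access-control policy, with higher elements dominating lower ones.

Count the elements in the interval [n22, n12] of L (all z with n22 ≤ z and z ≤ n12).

10

The interval [n22, n12] = {n12, n15, n17, n18, n19, n20, n22, n3, n4, n7}, which has 10 elements.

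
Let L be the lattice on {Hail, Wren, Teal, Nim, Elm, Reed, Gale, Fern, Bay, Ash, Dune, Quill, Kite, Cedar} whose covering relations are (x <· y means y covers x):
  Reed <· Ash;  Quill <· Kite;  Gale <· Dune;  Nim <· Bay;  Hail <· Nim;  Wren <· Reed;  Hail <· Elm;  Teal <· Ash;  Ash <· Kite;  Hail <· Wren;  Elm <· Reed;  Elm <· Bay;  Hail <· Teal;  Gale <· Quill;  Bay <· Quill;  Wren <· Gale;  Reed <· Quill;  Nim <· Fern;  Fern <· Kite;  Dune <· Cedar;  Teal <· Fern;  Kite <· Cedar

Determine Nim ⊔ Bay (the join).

Common upper bounds of {Nim, Bay}: Bay, Cedar, Kite, Quill.
The least among these is Bay.

Bay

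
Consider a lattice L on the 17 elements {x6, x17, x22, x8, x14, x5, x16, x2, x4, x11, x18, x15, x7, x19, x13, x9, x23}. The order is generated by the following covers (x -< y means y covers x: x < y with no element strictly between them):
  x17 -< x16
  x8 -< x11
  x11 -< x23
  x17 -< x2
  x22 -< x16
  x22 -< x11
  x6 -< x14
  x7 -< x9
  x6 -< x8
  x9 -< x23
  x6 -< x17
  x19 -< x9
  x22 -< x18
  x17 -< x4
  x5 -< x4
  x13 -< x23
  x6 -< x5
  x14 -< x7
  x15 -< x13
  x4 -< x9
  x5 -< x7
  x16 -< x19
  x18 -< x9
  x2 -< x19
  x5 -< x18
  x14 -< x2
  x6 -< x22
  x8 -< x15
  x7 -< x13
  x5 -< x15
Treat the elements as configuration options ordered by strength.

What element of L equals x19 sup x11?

x19 ∨ x11 = x23

x23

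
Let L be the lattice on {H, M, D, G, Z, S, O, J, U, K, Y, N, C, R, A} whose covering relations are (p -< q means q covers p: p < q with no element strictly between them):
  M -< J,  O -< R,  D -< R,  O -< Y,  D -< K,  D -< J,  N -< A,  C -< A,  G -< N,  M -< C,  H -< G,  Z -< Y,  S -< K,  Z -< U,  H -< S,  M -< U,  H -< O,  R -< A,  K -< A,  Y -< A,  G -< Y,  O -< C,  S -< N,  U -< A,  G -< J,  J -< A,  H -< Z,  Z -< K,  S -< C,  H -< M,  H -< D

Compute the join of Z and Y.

Y

Common upper bounds of {Z, Y}: A, Y.
The least among these is Y.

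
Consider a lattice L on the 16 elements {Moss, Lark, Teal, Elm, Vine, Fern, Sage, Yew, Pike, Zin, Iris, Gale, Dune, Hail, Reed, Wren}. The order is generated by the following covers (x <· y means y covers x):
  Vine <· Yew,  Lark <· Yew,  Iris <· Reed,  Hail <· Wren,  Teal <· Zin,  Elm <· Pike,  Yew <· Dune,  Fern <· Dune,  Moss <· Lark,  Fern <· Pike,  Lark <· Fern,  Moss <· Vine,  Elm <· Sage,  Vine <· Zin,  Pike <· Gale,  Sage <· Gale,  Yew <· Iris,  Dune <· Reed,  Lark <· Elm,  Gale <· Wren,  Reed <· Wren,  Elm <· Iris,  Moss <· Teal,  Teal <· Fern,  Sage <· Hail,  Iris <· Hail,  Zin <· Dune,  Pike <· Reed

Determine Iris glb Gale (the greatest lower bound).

Common lower bounds of {Iris, Gale}: Elm, Lark, Moss.
The greatest among these is Elm.

Elm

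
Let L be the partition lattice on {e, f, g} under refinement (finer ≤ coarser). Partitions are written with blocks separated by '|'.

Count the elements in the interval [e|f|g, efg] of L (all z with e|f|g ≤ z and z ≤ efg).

5

The interval [e|f|g, efg] = {efg, ef|g, eg|f, e|fg, e|f|g}, which has 5 elements.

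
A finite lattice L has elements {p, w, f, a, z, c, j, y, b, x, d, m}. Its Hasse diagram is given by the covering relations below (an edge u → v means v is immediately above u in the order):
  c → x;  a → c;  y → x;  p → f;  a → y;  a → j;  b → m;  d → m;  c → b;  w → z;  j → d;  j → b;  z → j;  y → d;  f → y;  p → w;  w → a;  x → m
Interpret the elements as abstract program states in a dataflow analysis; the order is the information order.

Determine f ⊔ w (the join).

y

Common upper bounds of {f, w}: d, m, x, y.
The least among these is y.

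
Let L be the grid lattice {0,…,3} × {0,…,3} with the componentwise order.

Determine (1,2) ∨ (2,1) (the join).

In a product of chains, the join is componentwise max, giving (2,2).

(2,2)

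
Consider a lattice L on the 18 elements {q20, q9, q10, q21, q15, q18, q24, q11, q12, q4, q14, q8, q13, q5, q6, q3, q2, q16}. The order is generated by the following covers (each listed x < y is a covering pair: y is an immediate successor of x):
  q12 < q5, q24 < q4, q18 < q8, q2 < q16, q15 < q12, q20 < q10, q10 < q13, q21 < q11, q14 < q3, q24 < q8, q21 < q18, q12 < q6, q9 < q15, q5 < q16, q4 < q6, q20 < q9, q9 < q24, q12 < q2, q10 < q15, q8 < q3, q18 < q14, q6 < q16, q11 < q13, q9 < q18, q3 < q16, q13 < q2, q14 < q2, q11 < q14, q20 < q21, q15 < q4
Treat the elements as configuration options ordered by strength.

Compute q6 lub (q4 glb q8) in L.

q4 ∧ q8 = q24
q6 ∨ q24 = q6

q6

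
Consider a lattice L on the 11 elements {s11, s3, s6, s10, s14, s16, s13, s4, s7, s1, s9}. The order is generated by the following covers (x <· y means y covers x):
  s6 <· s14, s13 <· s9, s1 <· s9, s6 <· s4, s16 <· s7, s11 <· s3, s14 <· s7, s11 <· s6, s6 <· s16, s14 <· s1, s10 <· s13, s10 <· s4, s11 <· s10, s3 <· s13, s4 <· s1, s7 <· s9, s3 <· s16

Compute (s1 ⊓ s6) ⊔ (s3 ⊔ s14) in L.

s1 ∧ s6 = s6
s3 ∨ s14 = s7
s6 ∨ s7 = s7

s7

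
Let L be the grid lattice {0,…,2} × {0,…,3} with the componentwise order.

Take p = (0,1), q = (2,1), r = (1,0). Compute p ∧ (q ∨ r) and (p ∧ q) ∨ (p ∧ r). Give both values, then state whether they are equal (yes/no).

(0,1); (0,1); yes

q ∨ r = (2,1), so p ∧ (q ∨ r) = (0,1) ∧ (2,1) = (0,1).
p ∧ q = (0,1) and p ∧ r = (0,0), so (p ∧ q) ∨ (p ∧ r) = (0,1) ∨ (0,0) = (0,1).
Equal: yes.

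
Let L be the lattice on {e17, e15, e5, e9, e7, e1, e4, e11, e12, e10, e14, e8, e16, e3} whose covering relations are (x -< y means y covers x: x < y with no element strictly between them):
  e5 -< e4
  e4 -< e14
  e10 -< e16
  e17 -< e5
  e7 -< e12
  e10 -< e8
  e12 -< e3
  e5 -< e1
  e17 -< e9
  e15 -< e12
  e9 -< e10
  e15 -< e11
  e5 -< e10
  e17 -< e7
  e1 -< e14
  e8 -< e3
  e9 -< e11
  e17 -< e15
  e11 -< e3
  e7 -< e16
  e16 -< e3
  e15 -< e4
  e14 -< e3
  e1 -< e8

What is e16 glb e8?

e10

Common lower bounds of {e16, e8}: e10, e17, e5, e9.
The greatest among these is e10.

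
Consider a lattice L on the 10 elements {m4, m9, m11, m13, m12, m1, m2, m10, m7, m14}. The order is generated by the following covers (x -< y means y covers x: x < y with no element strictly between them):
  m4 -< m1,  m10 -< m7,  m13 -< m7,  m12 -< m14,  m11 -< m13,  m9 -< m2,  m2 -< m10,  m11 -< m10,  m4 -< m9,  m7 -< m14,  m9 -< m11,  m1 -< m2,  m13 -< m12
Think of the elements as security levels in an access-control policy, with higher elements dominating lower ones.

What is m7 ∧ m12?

Common lower bounds of {m7, m12}: m11, m13, m4, m9.
The greatest among these is m13.

m13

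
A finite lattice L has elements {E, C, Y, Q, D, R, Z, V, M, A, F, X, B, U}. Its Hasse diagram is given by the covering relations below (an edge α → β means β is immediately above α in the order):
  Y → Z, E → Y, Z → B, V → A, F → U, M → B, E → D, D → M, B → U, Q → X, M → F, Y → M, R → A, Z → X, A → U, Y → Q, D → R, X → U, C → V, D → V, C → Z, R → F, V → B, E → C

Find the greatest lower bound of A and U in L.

A

Common lower bounds of {A, U}: A, C, D, E, R, V.
The greatest among these is A.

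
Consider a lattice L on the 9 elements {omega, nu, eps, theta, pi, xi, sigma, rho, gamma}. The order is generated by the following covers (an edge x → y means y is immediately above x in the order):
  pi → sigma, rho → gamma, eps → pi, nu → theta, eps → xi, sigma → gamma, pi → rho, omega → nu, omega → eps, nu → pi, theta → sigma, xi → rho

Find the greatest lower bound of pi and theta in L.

Common lower bounds of {pi, theta}: nu, omega.
The greatest among these is nu.

nu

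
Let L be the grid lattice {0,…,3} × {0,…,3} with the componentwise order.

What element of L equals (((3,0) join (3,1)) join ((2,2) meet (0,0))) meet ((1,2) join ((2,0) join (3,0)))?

(3,0) ∨ (3,1) = (3,1)
(2,2) ∧ (0,0) = (0,0)
(3,1) ∨ (0,0) = (3,1)
(2,0) ∨ (3,0) = (3,0)
(1,2) ∨ (3,0) = (3,2)
(3,1) ∧ (3,2) = (3,1)

(3,1)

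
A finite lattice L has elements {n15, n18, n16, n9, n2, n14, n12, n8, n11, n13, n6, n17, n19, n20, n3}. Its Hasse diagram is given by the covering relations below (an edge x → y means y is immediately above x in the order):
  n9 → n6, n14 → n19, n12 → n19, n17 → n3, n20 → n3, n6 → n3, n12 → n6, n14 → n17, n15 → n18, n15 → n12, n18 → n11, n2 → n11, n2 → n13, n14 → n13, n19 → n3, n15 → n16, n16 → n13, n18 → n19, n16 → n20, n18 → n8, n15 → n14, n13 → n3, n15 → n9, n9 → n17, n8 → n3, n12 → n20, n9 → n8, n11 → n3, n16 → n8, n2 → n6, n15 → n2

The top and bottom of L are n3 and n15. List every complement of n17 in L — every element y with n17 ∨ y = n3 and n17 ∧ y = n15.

Need y with n17 ∨ y = n3 and n17 ∧ y = n15.
Checking each element gives: n11, n12, n16, n18, n2, n20.

n11, n12, n16, n18, n2, n20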